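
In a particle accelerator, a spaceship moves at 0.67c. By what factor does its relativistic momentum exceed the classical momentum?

p_rel = γmv, p_class = mv
Ratio = γ = 1/√(1 - 0.67²)
= 1/√(0.5511) = 1.347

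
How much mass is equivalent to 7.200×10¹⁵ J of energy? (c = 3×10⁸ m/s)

From E = mc², we get m = E/c²
c² = (3×10⁸)² = 9×10¹⁶ m²/s²
m = 7.200×10¹⁵ / 9×10¹⁶ = 0.08000 kg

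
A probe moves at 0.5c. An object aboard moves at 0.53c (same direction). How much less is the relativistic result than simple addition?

Classical: u' + v = 0.53 + 0.5 = 1.03c
Relativistic: u = (0.53 + 0.5)/(1 + 0.265) = 1.03/1.265 = 0.8142c
Difference: 1.03 - 0.8142 = 0.2158c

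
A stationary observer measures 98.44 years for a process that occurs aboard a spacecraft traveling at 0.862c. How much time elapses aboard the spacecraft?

Dilated time Δt = 98.44 years
γ = 1/√(1 - 0.862²) = 1.9727
Δt₀ = Δt/γ = 98.44/1.9727 = 49.90 years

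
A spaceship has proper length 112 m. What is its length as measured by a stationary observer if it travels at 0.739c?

Proper length L₀ = 112 m
γ = 1/√(1 - 0.739²) = 1.4843
L = L₀/γ = 112/1.4843 = 75.46 m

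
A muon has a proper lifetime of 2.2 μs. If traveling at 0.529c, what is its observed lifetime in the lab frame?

Proper lifetime τ₀ = 2.2 μs
γ = 1/√(1 - 0.529²) = 1.178
τ = γτ₀ = 1.178 × 2.2 μs = 2.592 μs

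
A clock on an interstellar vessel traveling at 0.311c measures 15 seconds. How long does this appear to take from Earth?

Proper time Δt₀ = 15 seconds
γ = 1/√(1 - 0.311²) = 1.052
Δt = γΔt₀ = 1.052 × 15 = 15.78 seconds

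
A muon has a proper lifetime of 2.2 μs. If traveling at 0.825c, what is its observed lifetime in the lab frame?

Proper lifetime τ₀ = 2.2 μs
γ = 1/√(1 - 0.825²) = 1.7695
τ = γτ₀ = 1.7695 × 2.2 μs = 3.893 μs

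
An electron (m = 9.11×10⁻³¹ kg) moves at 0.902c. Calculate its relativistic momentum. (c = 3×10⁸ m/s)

γ = 1/√(1 - 0.902²) = 2.3162
v = 0.902 × 3×10⁸ = 2.706×10⁸ m/s
p = γmv = 2.3162 × 9.11×10⁻³¹ × 2.706×10⁸ = 5.710×10⁻²² kg·m/s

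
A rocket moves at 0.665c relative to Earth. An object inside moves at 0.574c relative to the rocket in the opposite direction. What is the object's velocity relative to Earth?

Object's velocity in rocket frame is u' = -0.574c
u = (u' + v)/(1 + u'v/c²) = (v - 0.574)/(1 - 0.574·v/c²)
Numerator: 0.665 - 0.574 = 0.091
Denominator: 1 - 0.38171 = 0.61829
u = 0.091/0.61829 = 0.1472c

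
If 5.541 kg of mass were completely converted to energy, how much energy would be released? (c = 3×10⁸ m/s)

Using E = mc²:
c² = (3×10⁸)² = 9×10¹⁶ m²/s²
E = 5.541 × 9×10¹⁶ = 4.987×10¹⁷ J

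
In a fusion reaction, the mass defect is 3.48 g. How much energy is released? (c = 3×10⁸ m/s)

Convert mass defect: Δm = 3.48 g = 0.00348 kg
E = Δm·c² = 0.00348 × (3×10⁸)²
= 0.00348 × 9×10¹⁶ = 3.132×10¹⁴ J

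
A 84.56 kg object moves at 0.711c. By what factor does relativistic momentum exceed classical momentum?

p_rel = γmv, p_class = mv
Ratio = γ = 1/√(1 - 0.711²) = 1.422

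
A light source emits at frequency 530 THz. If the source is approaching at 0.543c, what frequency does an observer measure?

β = v/c = 0.543
(1+β)/(1-β) = 1.543/0.457 = 3.3764
Doppler factor = √(3.3764) = 1.8375
f_obs = 530 × 1.8375 = 973.9 THz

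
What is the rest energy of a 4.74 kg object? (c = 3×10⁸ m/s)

c² = (3×10⁸)² = 9.000×10¹⁶ m²/s²
E₀ = mc² = 4.74 × 9.000×10¹⁶ = 4.266×10¹⁷ J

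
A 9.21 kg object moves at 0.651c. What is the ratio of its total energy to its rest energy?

E = γmc², E₀ = mc²
E/E₀ = γ = 1/√(1 - 0.651²) = 1.317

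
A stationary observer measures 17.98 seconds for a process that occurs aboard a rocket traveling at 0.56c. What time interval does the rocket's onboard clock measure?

Dilated time Δt = 17.98 seconds
γ = 1/√(1 - 0.56²) = 1.207
Δt₀ = Δt/γ = 17.98/1.207 = 14.90 seconds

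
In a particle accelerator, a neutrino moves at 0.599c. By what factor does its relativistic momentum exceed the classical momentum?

p_rel = γmv, p_class = mv
Ratio = γ = 1/√(1 - 0.599²)
= 1/√(0.641199) = 1.249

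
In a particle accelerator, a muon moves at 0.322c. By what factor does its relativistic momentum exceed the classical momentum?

p_rel = γmv, p_class = mv
Ratio = γ = 1/√(1 - 0.322²)
= 1/√(0.896316) = 1.056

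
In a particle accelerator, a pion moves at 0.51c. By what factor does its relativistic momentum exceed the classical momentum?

p_rel = γmv, p_class = mv
Ratio = γ = 1/√(1 - 0.51²)
= 1/√(0.7399) = 1.163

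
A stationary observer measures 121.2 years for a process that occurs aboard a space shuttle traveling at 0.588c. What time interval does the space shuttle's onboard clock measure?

Dilated time Δt = 121.2 years
γ = 1/√(1 - 0.588²) = 1.2363
Δt₀ = Δt/γ = 121.2/1.2363 = 98.03 years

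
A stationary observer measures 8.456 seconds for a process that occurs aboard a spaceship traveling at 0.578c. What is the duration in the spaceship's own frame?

Dilated time Δt = 8.456 seconds
γ = 1/√(1 - 0.578²) = 1.22543
Δt₀ = Δt/γ = 8.456/1.22543 = 6.900 seconds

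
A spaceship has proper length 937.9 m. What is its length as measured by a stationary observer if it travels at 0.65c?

Proper length L₀ = 937.9 m
γ = 1/√(1 - 0.65²) = 1.316
L = L₀/γ = 937.9/1.316 = 712.7 m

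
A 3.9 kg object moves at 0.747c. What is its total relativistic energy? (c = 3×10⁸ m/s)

γ = 1/√(1 - 0.747²) = 1.5042
mc² = 3.9 × (3×10⁸)² = 3.510×10¹⁷ J
E = γmc² = 1.5042 × 3.510×10¹⁷ = 5.280×10¹⁷ J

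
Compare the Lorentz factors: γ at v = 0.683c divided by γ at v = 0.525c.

γ₁ = 1/√(1 - 0.683²) = 1.369
γ₂ = 1/√(1 - 0.525²) = 1.175
γ₁/γ₂ = 1.369/1.175 = 1.165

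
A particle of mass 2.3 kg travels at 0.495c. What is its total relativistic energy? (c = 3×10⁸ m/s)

γ = 1/√(1 - 0.495²) = 1.1509
mc² = 2.3 × (3×10⁸)² = 2.070×10¹⁷ J
E = γmc² = 1.1509 × 2.070×10¹⁷ = 2.382×10¹⁷ J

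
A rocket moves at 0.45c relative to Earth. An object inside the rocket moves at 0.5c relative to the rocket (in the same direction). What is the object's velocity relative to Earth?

u = (u' + v)/(1 + u'v/c²)
Numerator: 0.5 + 0.45 = 0.95
Denominator: 1 + 0.225 = 1.225
u = 0.95/1.225 = 0.7755c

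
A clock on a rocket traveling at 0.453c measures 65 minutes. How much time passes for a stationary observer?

Proper time Δt₀ = 65 minutes
γ = 1/√(1 - 0.453²) = 1.1217
Δt = γΔt₀ = 1.1217 × 65 = 72.91 minutes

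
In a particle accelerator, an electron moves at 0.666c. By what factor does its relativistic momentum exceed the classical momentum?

p_rel = γmv, p_class = mv
Ratio = γ = 1/√(1 - 0.666²)
= 1/√(0.556444) = 1.341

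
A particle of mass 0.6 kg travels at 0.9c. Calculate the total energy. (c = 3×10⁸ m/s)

γ = 1/√(1 - 0.9²) = 2.294
mc² = 0.6 × (3×10⁸)² = 5.400×10¹⁶ J
E = γmc² = 2.294 × 5.400×10¹⁶ = 1.239×10¹⁷ J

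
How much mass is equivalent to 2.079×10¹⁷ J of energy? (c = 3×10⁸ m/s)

From E = mc², we get m = E/c²
c² = (3×10⁸)² = 9×10¹⁶ m²/s²
m = 2.079×10¹⁷ / 9×10¹⁶ = 2.310 kg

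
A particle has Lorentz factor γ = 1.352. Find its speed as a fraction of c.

From γ = 1/√(1 - v²/c²):
1/γ² = 1/1.352² = 0.5471
v²/c² = 1 - 0.5471 = 0.4529
v/c = √(0.4529) = 0.6730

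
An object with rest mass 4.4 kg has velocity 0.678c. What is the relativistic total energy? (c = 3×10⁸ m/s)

γ = 1/√(1 - 0.678²) = 1.3604
mc² = 4.4 × (3×10⁸)² = 3.960×10¹⁷ J
E = γmc² = 1.3604 × 3.960×10¹⁷ = 5.387×10¹⁷ J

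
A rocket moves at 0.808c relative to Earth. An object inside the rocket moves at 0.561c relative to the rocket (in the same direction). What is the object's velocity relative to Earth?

u = (u' + v)/(1 + u'v/c²)
Numerator: 0.561 + 0.808 = 1.369
Denominator: 1 + 0.453288 = 1.453288
u = 1.369/1.453288 = 0.9420c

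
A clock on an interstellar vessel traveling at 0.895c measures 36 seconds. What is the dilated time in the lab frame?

Proper time Δt₀ = 36 seconds
γ = 1/√(1 - 0.895²) = 2.242
Δt = γΔt₀ = 2.242 × 36 = 80.71 seconds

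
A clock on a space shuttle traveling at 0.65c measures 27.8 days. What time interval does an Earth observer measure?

Proper time Δt₀ = 27.8 days
γ = 1/√(1 - 0.65²) = 1.316
Δt = γΔt₀ = 1.316 × 27.8 = 36.58 days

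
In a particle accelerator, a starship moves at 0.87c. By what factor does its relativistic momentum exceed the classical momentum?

p_rel = γmv, p_class = mv
Ratio = γ = 1/√(1 - 0.87²)
= 1/√(0.2431) = 2.028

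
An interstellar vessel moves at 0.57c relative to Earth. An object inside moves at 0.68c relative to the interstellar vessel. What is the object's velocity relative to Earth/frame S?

u = (u' + v)/(1 + u'v/c²)
Numerator: 0.68 + 0.57 = 1.25
Denominator: 1 + 0.3876 = 1.3876
u = 1.25/1.3876 = 0.9008c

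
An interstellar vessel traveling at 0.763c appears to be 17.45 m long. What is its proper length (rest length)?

Contracted length L = 17.45 m
γ = 1/√(1 - 0.763²) = 1.547
L₀ = γL = 1.547 × 17.45 = 27.00 m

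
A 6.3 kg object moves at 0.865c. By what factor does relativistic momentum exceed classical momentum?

p_rel = γmv, p_class = mv
Ratio = γ = 1/√(1 - 0.865²) = 1.993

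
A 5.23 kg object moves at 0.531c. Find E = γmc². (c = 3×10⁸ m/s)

γ = 1/√(1 - 0.531²) = 1.1801
mc² = 5.23 × (3×10⁸)² = 4.707×10¹⁷ J
E = γmc² = 1.1801 × 4.707×10¹⁷ = 5.555×10¹⁷ J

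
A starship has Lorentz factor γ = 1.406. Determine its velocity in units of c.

From γ = 1/√(1 - v²/c²):
1/γ² = 1/1.406² = 0.50586
v²/c² = 1 - 0.50586 = 0.49414
v/c = √(0.49414) = 0.7030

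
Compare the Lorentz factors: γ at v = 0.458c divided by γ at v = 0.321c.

γ₁ = 1/√(1 - 0.458²) = 1.125
γ₂ = 1/√(1 - 0.321²) = 1.056
γ₁/γ₂ = 1.125/1.056 = 1.065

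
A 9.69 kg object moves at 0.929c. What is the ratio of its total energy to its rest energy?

E = γmc², E₀ = mc²
E/E₀ = γ = 1/√(1 - 0.929²) = 2.702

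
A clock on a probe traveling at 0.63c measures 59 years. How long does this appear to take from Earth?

Proper time Δt₀ = 59 years
γ = 1/√(1 - 0.63²) = 1.2877
Δt = γΔt₀ = 1.2877 × 59 = 75.97 years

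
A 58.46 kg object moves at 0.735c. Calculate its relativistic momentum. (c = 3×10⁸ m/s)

γ = 1/√(1 - 0.735²) = 1.475
v = 0.735 × 3×10⁸ = 2.205×10⁸ m/s
p = γmv = 1.475 × 58.46 × 2.205×10⁸ = 1.901×10¹⁰ kg·m/s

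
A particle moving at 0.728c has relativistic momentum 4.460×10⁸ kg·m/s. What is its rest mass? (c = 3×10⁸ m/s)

γ = 1/√(1 - 0.728²) = 1.459
v = 0.728 × 3×10⁸ = 2.184×10⁸ m/s
m = p/(γv) = 4.460×10⁸/(1.459 × 2.184×10⁸) = 1.400 kg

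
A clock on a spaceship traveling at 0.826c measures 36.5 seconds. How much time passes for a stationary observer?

Proper time Δt₀ = 36.5 seconds
γ = 1/√(1 - 0.826²) = 1.774
Δt = γΔt₀ = 1.774 × 36.5 = 64.75 seconds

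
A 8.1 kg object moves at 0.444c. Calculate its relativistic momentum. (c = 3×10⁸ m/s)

γ = 1/√(1 - 0.444²) = 1.116
v = 0.444 × 3×10⁸ = 1.332×10⁸ m/s
p = γmv = 1.116 × 8.1 × 1.332×10⁸ = 1.204×10⁹ kg·m/s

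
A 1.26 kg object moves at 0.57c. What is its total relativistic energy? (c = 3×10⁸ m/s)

γ = 1/√(1 - 0.57²) = 1.217
mc² = 1.26 × (3×10⁸)² = 1.134×10¹⁷ J
E = γmc² = 1.217 × 1.134×10¹⁷ = 1.380×10¹⁷ J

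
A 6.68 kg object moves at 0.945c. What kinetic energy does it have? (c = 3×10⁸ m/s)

γ = 1/√(1 - 0.945²) = 3.057
γ - 1 = 2.057
KE = (γ-1)mc² = 2.057 × 6.68 × (3×10⁸)² = 1.237×10¹⁸ J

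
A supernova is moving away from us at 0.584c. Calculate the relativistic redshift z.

β = 0.584
(1+β)/(1-β) = 1.584/0.416 = 3.8077
√(3.8077) = 1.9513
z = 1.9513 - 1 = 0.9513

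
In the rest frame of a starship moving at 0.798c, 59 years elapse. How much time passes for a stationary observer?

Proper time Δt₀ = 59 years
γ = 1/√(1 - 0.798²) = 1.6593
Δt = γΔt₀ = 1.6593 × 59 = 97.90 years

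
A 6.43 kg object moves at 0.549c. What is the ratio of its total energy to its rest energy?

E = γmc², E₀ = mc²
E/E₀ = γ = 1/√(1 - 0.549²) = 1.196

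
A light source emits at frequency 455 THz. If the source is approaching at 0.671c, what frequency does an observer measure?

β = v/c = 0.671
(1+β)/(1-β) = 1.671/0.329 = 5.079
Doppler factor = √(5.079) = 2.2537
f_obs = 455 × 2.2537 = 1025 THz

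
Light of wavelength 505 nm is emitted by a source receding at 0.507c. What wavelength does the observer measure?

β = 0.507
Wavelength Doppler factor = √(1.507/0.493) = √(3.057) = 1.7484
λ_obs = 505 × 1.7484 = 882.9 nm (redshift)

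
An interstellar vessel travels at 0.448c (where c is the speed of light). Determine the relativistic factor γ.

v/c = 0.448, so (v/c)² = 0.200704
1 - (v/c)² = 0.799296
γ = 1/√(0.799296) = 1.119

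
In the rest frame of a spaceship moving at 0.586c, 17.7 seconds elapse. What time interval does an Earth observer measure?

Proper time Δt₀ = 17.7 seconds
γ = 1/√(1 - 0.586²) = 1.234
Δt = γΔt₀ = 1.234 × 17.7 = 21.84 seconds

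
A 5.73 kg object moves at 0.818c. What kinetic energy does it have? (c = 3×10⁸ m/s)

γ = 1/√(1 - 0.818²) = 1.7385
γ - 1 = 0.7385
KE = (γ-1)mc² = 0.7385 × 5.73 × (3×10⁸)² = 3.808×10¹⁷ J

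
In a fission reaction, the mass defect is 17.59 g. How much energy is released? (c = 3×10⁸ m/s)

Convert mass defect: Δm = 17.59 g = 0.01759 kg
E = Δm·c² = 0.01759 × (3×10⁸)²
= 0.01759 × 9×10¹⁶ = 1.583×10¹⁵ J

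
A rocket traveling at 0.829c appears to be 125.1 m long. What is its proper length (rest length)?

Contracted length L = 125.1 m
γ = 1/√(1 - 0.829²) = 1.788
L₀ = γL = 1.788 × 125.1 = 223.7 m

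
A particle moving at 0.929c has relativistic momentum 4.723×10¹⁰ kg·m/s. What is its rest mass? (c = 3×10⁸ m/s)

γ = 1/√(1 - 0.929²) = 2.702
v = 0.929 × 3×10⁸ = 2.787×10⁸ m/s
m = p/(γv) = 4.723×10¹⁰/(2.702 × 2.787×10⁸) = 62.72 kg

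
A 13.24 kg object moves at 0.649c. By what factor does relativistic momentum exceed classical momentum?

p_rel = γmv, p_class = mv
Ratio = γ = 1/√(1 - 0.649²) = 1.314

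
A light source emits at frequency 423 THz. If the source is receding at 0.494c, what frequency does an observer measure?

β = v/c = 0.494
(1-β)/(1+β) = 0.506/1.494 = 0.3387
Doppler factor = √(0.3387) = 0.5820
f_obs = 423 × 0.5820 = 246.2 THz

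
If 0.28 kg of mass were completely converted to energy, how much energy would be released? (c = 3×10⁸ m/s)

Using E = mc²:
c² = (3×10⁸)² = 9×10¹⁶ m²/s²
E = 0.28 × 9×10¹⁶ = 2.520×10¹⁶ J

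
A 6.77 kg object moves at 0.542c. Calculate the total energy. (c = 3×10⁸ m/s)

γ = 1/√(1 - 0.542²) = 1.1899
mc² = 6.77 × (3×10⁸)² = 6.093×10¹⁷ J
E = γmc² = 1.1899 × 6.093×10¹⁷ = 7.250×10¹⁷ J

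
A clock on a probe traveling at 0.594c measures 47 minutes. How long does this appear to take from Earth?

Proper time Δt₀ = 47 minutes
γ = 1/√(1 - 0.594²) = 1.243
Δt = γΔt₀ = 1.243 × 47 = 58.42 minutes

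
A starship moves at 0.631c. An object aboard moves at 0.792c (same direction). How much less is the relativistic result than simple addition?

Classical: u' + v = 0.792 + 0.631 = 1.423c
Relativistic: u = (0.792 + 0.631)/(1 + 0.499752) = 1.423/1.499752 = 0.9488c
Difference: 1.423 - 0.9488 = 0.4742c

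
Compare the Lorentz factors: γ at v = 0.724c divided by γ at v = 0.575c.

γ₁ = 1/√(1 - 0.724²) = 1.4497
γ₂ = 1/√(1 - 0.575²) = 1.2223
γ₁/γ₂ = 1.4497/1.2223 = 1.186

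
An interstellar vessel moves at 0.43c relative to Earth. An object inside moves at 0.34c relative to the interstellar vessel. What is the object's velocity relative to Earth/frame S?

u = (u' + v)/(1 + u'v/c²)
Numerator: 0.34 + 0.43 = 0.77
Denominator: 1 + 0.1462 = 1.1462
u = 0.77/1.1462 = 0.6718c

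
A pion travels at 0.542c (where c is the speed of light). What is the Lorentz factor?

v/c = 0.542, so (v/c)² = 0.293764
1 - (v/c)² = 0.706236
γ = 1/√(0.706236) = 1.190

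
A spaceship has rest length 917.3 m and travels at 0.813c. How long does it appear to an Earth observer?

Proper length L₀ = 917.3 m
γ = 1/√(1 - 0.813²) = 1.7174
L = L₀/γ = 917.3/1.7174 = 534.1 m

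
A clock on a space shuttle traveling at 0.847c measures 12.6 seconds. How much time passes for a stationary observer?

Proper time Δt₀ = 12.6 seconds
γ = 1/√(1 - 0.847²) = 1.881
Δt = γΔt₀ = 1.881 × 12.6 = 23.70 seconds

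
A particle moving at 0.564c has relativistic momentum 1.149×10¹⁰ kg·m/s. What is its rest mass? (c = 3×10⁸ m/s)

γ = 1/√(1 - 0.564²) = 1.211
v = 0.564 × 3×10⁸ = 1.692×10⁸ m/s
m = p/(γv) = 1.149×10¹⁰/(1.211 × 1.692×10⁸) = 56.08 kg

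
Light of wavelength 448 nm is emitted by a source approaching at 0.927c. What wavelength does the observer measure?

β = 0.927
Wavelength Doppler factor = √(0.073/1.927) = √(0.0378827) = 0.194635
λ_obs = 448 × 0.194635 = 87.20 nm (blueshift)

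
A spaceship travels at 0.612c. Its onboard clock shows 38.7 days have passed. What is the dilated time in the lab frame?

Proper time Δt₀ = 38.7 days
γ = 1/√(1 - 0.612²) = 1.2644
Δt = γΔt₀ = 1.2644 × 38.7 = 48.93 days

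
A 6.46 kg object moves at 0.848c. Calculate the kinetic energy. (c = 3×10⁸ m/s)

γ = 1/√(1 - 0.848²) = 1.8868
γ - 1 = 0.8868
KE = (γ-1)mc² = 0.8868 × 6.46 × (3×10⁸)² = 5.156×10¹⁷ J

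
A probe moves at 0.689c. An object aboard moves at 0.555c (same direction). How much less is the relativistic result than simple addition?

Classical: u' + v = 0.555 + 0.689 = 1.244c
Relativistic: u = (0.555 + 0.689)/(1 + 0.382395) = 1.244/1.382395 = 0.8999c
Difference: 1.244 - 0.8999 = 0.3441c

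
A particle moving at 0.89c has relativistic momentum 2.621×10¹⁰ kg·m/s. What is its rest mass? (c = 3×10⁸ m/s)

γ = 1/√(1 - 0.89²) = 2.193
v = 0.89 × 3×10⁸ = 2.670×10⁸ m/s
m = p/(γv) = 2.621×10¹⁰/(2.193 × 2.670×10⁸) = 44.76 kg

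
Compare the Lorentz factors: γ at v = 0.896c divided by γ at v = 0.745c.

γ₁ = 1/√(1 - 0.896²) = 2.252
γ₂ = 1/√(1 - 0.745²) = 1.499
γ₁/γ₂ = 2.252/1.499 = 1.502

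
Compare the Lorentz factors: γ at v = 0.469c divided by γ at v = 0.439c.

γ₁ = 1/√(1 - 0.469²) = 1.132
γ₂ = 1/√(1 - 0.439²) = 1.113
γ₁/γ₂ = 1.132/1.113 = 1.017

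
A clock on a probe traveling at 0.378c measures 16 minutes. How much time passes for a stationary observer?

Proper time Δt₀ = 16 minutes
γ = 1/√(1 - 0.378²) = 1.080
Δt = γΔt₀ = 1.080 × 16 = 17.28 minutes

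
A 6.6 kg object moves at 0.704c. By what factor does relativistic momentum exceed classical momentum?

p_rel = γmv, p_class = mv
Ratio = γ = 1/√(1 - 0.704²) = 1.408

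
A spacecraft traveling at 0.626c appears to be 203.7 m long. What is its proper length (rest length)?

Contracted length L = 203.7 m
γ = 1/√(1 - 0.626²) = 1.2823
L₀ = γL = 1.2823 × 203.7 = 261.2 m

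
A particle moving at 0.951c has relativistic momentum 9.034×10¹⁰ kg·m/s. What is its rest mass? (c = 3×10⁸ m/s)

γ = 1/√(1 - 0.951²) = 3.234
v = 0.951 × 3×10⁸ = 2.853×10⁸ m/s
m = p/(γv) = 9.034×10¹⁰/(3.234 × 2.853×10⁸) = 97.91 kg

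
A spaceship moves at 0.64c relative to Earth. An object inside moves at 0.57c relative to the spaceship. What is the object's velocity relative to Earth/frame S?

u = (u' + v)/(1 + u'v/c²)
Numerator: 0.57 + 0.64 = 1.21
Denominator: 1 + 0.3648 = 1.3648
u = 1.21/1.3648 = 0.8866c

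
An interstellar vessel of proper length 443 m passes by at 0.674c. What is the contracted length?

Proper length L₀ = 443 m
γ = 1/√(1 - 0.674²) = 1.3537
L = L₀/γ = 443/1.3537 = 327.3 m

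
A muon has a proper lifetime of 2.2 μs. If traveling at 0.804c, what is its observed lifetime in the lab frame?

Proper lifetime τ₀ = 2.2 μs
γ = 1/√(1 - 0.804²) = 1.682
τ = γτ₀ = 1.682 × 2.2 μs = 3.700 μs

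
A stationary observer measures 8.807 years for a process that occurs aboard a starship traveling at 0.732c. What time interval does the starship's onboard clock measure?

Dilated time Δt = 8.807 years
γ = 1/√(1 - 0.732²) = 1.4678
Δt₀ = Δt/γ = 8.807/1.4678 = 6.000 years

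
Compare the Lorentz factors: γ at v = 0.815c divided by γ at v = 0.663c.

γ₁ = 1/√(1 - 0.815²) = 1.726
γ₂ = 1/√(1 - 0.663²) = 1.336
γ₁/γ₂ = 1.726/1.336 = 1.292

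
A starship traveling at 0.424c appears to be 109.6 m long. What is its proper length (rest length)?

Contracted length L = 109.6 m
γ = 1/√(1 - 0.424²) = 1.104
L₀ = γL = 1.104 × 109.6 = 121.0 m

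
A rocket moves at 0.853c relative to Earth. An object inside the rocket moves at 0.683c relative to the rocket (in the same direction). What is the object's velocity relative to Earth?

u = (u' + v)/(1 + u'v/c²)
Numerator: 0.683 + 0.853 = 1.536
Denominator: 1 + 0.582599 = 1.582599
u = 1.536/1.582599 = 0.9706c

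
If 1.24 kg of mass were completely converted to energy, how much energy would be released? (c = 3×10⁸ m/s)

Using E = mc²:
c² = (3×10⁸)² = 9×10¹⁶ m²/s²
E = 1.24 × 9×10¹⁶ = 1.116×10¹⁷ J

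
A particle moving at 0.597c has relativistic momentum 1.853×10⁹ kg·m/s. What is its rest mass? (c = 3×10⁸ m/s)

γ = 1/√(1 - 0.597²) = 1.2465
v = 0.597 × 3×10⁸ = 1.791×10⁸ m/s
m = p/(γv) = 1.853×10⁹/(1.2465 × 1.791×10⁸) = 8.300 kg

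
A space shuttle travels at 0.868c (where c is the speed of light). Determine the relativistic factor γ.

v/c = 0.868, so (v/c)² = 0.753424
1 - (v/c)² = 0.246576
γ = 1/√(0.246576) = 2.014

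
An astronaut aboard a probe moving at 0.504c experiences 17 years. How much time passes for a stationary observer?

Proper time Δt₀ = 17 years
γ = 1/√(1 - 0.504²) = 1.1578
Δt = γΔt₀ = 1.1578 × 17 = 19.68 years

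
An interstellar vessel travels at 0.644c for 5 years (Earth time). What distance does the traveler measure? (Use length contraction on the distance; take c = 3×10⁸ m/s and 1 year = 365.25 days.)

Earth distance: d = v × t = 0.644c × 5 yr = 3.048×10¹⁶ m
γ = 1.307
d' = d/γ = 3.048×10¹⁶/1.307 = 2.332×10¹⁶ m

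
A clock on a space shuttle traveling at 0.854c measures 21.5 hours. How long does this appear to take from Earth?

Proper time Δt₀ = 21.5 hours
γ = 1/√(1 - 0.854²) = 1.922
Δt = γΔt₀ = 1.922 × 21.5 = 41.32 hours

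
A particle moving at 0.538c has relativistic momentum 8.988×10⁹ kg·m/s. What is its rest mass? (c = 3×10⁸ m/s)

γ = 1/√(1 - 0.538²) = 1.1863
v = 0.538 × 3×10⁸ = 1.614×10⁸ m/s
m = p/(γv) = 8.988×10⁹/(1.1863 × 1.614×10⁸) = 46.94 kg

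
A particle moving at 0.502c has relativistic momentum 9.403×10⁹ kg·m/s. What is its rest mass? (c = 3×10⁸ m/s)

γ = 1/√(1 - 0.502²) = 1.1562
v = 0.502 × 3×10⁸ = 1.506×10⁸ m/s
m = p/(γv) = 9.403×10⁹/(1.1562 × 1.506×10⁸) = 54.00 kg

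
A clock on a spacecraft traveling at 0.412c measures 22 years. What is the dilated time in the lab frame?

Proper time Δt₀ = 22 years
γ = 1/√(1 - 0.412²) = 1.09747
Δt = γΔt₀ = 1.09747 × 22 = 24.14 years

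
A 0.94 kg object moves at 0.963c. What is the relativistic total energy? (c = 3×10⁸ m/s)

γ = 1/√(1 - 0.963²) = 3.7106
mc² = 0.94 × (3×10⁸)² = 8.460×10¹⁶ J
E = γmc² = 3.7106 × 8.460×10¹⁶ = 3.139×10¹⁷ J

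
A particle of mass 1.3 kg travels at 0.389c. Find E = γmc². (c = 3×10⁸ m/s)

γ = 1/√(1 - 0.389²) = 1.0855
mc² = 1.3 × (3×10⁸)² = 1.170×10¹⁷ J
E = γmc² = 1.0855 × 1.170×10¹⁷ = 1.270×10¹⁷ J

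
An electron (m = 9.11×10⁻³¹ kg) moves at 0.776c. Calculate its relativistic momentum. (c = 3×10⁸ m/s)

γ = 1/√(1 - 0.776²) = 1.58546
v = 0.776 × 3×10⁸ = 2.328×10⁸ m/s
p = γmv = 1.58546 × 9.11×10⁻³¹ × 2.328×10⁸ = 3.362×10⁻²² kg·m/s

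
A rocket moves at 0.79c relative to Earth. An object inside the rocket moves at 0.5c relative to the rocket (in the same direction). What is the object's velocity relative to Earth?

u = (u' + v)/(1 + u'v/c²)
Numerator: 0.5 + 0.79 = 1.29
Denominator: 1 + 0.395 = 1.395
u = 1.29/1.395 = 0.9247c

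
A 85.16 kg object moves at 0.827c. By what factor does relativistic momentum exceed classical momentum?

p_rel = γmv, p_class = mv
Ratio = γ = 1/√(1 - 0.827²) = 1.779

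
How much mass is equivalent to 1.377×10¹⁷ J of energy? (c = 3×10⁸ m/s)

From E = mc², we get m = E/c²
c² = (3×10⁸)² = 9×10¹⁶ m²/s²
m = 1.377×10¹⁷ / 9×10¹⁶ = 1.530 kg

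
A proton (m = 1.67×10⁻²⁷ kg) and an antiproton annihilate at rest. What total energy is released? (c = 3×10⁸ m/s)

Both particles have the same rest mass, so total mass = 2m
E = 2m·c² = 2 × 1.67×10⁻²⁷ × (3×10⁸)²
= 2 × 1.67×10⁻²⁷ × 9×10¹⁶
= 3.006×10⁻¹⁰ J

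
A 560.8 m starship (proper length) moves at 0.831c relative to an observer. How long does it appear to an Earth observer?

Proper length L₀ = 560.8 m
γ = 1/√(1 - 0.831²) = 1.7977
L = L₀/γ = 560.8/1.7977 = 312.0 m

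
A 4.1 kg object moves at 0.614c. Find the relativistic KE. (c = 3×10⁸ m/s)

γ = 1/√(1 - 0.614²) = 1.26694
γ - 1 = 0.26694
KE = (γ-1)mc² = 0.26694 × 4.1 × (3×10⁸)² = 9.850×10¹⁶ J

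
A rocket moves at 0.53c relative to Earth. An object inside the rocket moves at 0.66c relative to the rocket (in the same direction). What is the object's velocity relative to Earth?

u = (u' + v)/(1 + u'v/c²)
Numerator: 0.66 + 0.53 = 1.19
Denominator: 1 + 0.3498 = 1.3498
u = 1.19/1.3498 = 0.8816c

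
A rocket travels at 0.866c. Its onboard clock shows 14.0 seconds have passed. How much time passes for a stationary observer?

Proper time Δt₀ = 14.0 seconds
γ = 1/√(1 - 0.866²) = 2.000
Δt = γΔt₀ = 2.000 × 14.0 = 28.00 seconds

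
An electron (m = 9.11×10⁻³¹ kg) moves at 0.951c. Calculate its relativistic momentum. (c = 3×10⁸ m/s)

γ = 1/√(1 - 0.951²) = 3.2342
v = 0.951 × 3×10⁸ = 2.853×10⁸ m/s
p = γmv = 3.2342 × 9.11×10⁻³¹ × 2.853×10⁸ = 8.406×10⁻²² kg·m/s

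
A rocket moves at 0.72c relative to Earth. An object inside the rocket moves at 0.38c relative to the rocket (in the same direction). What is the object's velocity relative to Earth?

u = (u' + v)/(1 + u'v/c²)
Numerator: 0.38 + 0.72 = 1.1
Denominator: 1 + 0.2736 = 1.2736
u = 1.1/1.2736 = 0.8637c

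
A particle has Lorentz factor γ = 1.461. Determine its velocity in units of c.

From γ = 1/√(1 - v²/c²):
1/γ² = 1/1.461² = 0.4685
v²/c² = 1 - 0.4685 = 0.5315
v/c = √(0.5315) = 0.7290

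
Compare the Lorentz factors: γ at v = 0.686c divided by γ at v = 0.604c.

γ₁ = 1/√(1 - 0.686²) = 1.374
γ₂ = 1/√(1 - 0.604²) = 1.255
γ₁/γ₂ = 1.374/1.255 = 1.095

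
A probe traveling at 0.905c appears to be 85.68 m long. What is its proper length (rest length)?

Contracted length L = 85.68 m
γ = 1/√(1 - 0.905²) = 2.351
L₀ = γL = 2.351 × 85.68 = 201.4 m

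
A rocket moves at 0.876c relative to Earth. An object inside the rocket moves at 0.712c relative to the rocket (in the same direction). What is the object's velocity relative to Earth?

u = (u' + v)/(1 + u'v/c²)
Numerator: 0.712 + 0.876 = 1.588
Denominator: 1 + 0.623712 = 1.623712
u = 1.588/1.623712 = 0.9780c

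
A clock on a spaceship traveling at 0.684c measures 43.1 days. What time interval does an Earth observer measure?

Proper time Δt₀ = 43.1 days
γ = 1/√(1 - 0.684²) = 1.3708
Δt = γΔt₀ = 1.3708 × 43.1 = 59.08 days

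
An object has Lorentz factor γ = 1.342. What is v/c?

From γ = 1/√(1 - v²/c²):
1/γ² = 1/1.342² = 0.5553
v²/c² = 1 - 0.5553 = 0.4447
v/c = √(0.4447) = 0.6669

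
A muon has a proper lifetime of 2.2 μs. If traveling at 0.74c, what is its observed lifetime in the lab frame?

Proper lifetime τ₀ = 2.2 μs
γ = 1/√(1 - 0.74²) = 1.487
τ = γτ₀ = 1.487 × 2.2 μs = 3.271 μs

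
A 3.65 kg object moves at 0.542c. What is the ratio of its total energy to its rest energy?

E = γmc², E₀ = mc²
E/E₀ = γ = 1/√(1 - 0.542²) = 1.190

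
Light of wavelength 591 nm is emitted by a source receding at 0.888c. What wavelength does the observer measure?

β = 0.888
Wavelength Doppler factor = √(1.888/0.112) = √(16.857) = 4.1057
λ_obs = 591 × 4.1057 = 2426 nm (redshift)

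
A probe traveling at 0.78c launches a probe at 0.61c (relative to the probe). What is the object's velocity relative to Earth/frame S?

u = (u' + v)/(1 + u'v/c²)
Numerator: 0.61 + 0.78 = 1.39
Denominator: 1 + 0.4758 = 1.4758
u = 1.39/1.4758 = 0.9419c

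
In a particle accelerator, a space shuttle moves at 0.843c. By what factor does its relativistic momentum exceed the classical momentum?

p_rel = γmv, p_class = mv
Ratio = γ = 1/√(1 - 0.843²)
= 1/√(0.289351) = 1.859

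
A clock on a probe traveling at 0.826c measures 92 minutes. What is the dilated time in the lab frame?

Proper time Δt₀ = 92 minutes
γ = 1/√(1 - 0.826²) = 1.774
Δt = γΔt₀ = 1.774 × 92 = 163.2 minutes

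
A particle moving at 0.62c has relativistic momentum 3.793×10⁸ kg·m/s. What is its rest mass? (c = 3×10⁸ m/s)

γ = 1/√(1 - 0.62²) = 1.2745
v = 0.62 × 3×10⁸ = 1.860×10⁸ m/s
m = p/(γv) = 3.793×10⁸/(1.2745 × 1.860×10⁸) = 1.600 kg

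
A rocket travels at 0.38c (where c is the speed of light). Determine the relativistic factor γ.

v/c = 0.38, so (v/c)² = 0.1444
1 - (v/c)² = 0.8556
γ = 1/√(0.8556) = 1.081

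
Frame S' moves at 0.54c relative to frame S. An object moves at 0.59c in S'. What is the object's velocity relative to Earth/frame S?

u = (u' + v)/(1 + u'v/c²)
Numerator: 0.59 + 0.54 = 1.13
Denominator: 1 + 0.3186 = 1.3186
u = 1.13/1.3186 = 0.8570c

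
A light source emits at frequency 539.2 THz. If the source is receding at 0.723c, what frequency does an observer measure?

β = v/c = 0.723
(1-β)/(1+β) = 0.277/1.723 = 0.1608
Doppler factor = √(0.1608) = 0.4010
f_obs = 539.2 × 0.4010 = 216.2 THz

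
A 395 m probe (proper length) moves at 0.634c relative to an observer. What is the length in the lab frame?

Proper length L₀ = 395 m
γ = 1/√(1 - 0.634²) = 1.293
L = L₀/γ = 395/1.293 = 305.5 m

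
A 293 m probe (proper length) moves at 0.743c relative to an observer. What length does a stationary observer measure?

Proper length L₀ = 293 m
γ = 1/√(1 - 0.743²) = 1.494
L = L₀/γ = 293/1.494 = 196.1 m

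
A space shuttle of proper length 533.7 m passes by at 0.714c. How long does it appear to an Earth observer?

Proper length L₀ = 533.7 m
γ = 1/√(1 - 0.714²) = 1.428
L = L₀/γ = 533.7/1.428 = 373.7 m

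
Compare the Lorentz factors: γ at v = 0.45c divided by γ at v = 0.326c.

γ₁ = 1/√(1 - 0.45²) = 1.120
γ₂ = 1/√(1 - 0.326²) = 1.058
γ₁/γ₂ = 1.120/1.058 = 1.059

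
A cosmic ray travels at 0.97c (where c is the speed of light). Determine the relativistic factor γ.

v/c = 0.97, so (v/c)² = 0.9409
1 - (v/c)² = 0.0591
γ = 1/√(0.0591) = 4.113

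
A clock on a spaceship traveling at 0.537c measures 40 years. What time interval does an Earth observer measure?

Proper time Δt₀ = 40 years
γ = 1/√(1 - 0.537²) = 1.1854
Δt = γΔt₀ = 1.1854 × 40 = 47.42 years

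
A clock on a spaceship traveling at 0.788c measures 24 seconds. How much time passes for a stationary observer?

Proper time Δt₀ = 24 seconds
γ = 1/√(1 - 0.788²) = 1.624
Δt = γΔt₀ = 1.624 × 24 = 38.98 seconds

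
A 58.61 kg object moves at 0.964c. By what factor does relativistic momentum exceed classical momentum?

p_rel = γmv, p_class = mv
Ratio = γ = 1/√(1 - 0.964²) = 3.761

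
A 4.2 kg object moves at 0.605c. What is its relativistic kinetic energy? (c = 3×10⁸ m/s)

γ = 1/√(1 - 0.605²) = 1.25593
γ - 1 = 0.25593
KE = (γ-1)mc² = 0.25593 × 4.2 × (3×10⁸)² = 9.674×10¹⁶ J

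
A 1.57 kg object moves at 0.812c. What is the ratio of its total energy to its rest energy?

E = γmc², E₀ = mc²
E/E₀ = γ = 1/√(1 - 0.812²) = 1.713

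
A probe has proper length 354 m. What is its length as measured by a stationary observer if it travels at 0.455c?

Proper length L₀ = 354 m
γ = 1/√(1 - 0.455²) = 1.123
L = L₀/γ = 354/1.123 = 315.2 m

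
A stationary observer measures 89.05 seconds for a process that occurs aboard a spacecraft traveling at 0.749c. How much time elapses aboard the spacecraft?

Dilated time Δt = 89.05 seconds
γ = 1/√(1 - 0.749²) = 1.5093
Δt₀ = Δt/γ = 89.05/1.5093 = 59.00 seconds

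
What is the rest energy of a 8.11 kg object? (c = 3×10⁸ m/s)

c² = (3×10⁸)² = 9.000×10¹⁶ m²/s²
E₀ = mc² = 8.11 × 9.000×10¹⁶ = 7.299×10¹⁷ J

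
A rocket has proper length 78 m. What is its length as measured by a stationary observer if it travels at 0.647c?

Proper length L₀ = 78 m
γ = 1/√(1 - 0.647²) = 1.3115
L = L₀/γ = 78/1.3115 = 59.47 m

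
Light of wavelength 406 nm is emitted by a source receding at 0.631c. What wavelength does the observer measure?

β = 0.631
Wavelength Doppler factor = √(1.631/0.369) = √(4.420) = 2.1024
λ_obs = 406 × 2.1024 = 853.6 nm (redshift)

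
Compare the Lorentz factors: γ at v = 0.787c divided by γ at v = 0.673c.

γ₁ = 1/√(1 - 0.787²) = 1.621
γ₂ = 1/√(1 - 0.673²) = 1.352
γ₁/γ₂ = 1.621/1.352 = 1.199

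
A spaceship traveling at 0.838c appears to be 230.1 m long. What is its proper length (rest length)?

Contracted length L = 230.1 m
γ = 1/√(1 - 0.838²) = 1.8326
L₀ = γL = 1.8326 × 230.1 = 421.7 m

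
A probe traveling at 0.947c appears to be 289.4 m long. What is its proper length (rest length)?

Contracted length L = 289.4 m
γ = 1/√(1 - 0.947²) = 3.113
L₀ = γL = 3.113 × 289.4 = 900.9 m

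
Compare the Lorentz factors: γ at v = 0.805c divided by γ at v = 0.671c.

γ₁ = 1/√(1 - 0.805²) = 1.686
γ₂ = 1/√(1 - 0.671²) = 1.349
γ₁/γ₂ = 1.686/1.349 = 1.250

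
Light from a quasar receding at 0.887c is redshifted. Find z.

β = 0.887
(1+β)/(1-β) = 1.887/0.113 = 16.699
√(16.699) = 4.086
z = 4.086 - 1 = 3.086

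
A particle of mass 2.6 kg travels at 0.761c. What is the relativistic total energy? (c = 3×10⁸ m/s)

γ = 1/√(1 - 0.761²) = 1.5414
mc² = 2.6 × (3×10⁸)² = 2.340×10¹⁷ J
E = γmc² = 1.5414 × 2.340×10¹⁷ = 3.607×10¹⁷ J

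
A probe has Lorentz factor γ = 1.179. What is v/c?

From γ = 1/√(1 - v²/c²):
1/γ² = 1/1.179² = 0.7194
v²/c² = 1 - 0.7194 = 0.2806
v/c = √(0.2806) = 0.5297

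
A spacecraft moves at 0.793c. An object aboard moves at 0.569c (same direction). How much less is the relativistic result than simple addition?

Classical: u' + v = 0.569 + 0.793 = 1.362c
Relativistic: u = (0.569 + 0.793)/(1 + 0.451217) = 1.362/1.451217 = 0.9385c
Difference: 1.362 - 0.9385 = 0.4235c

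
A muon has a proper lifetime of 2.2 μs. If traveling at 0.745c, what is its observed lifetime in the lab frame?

Proper lifetime τ₀ = 2.2 μs
γ = 1/√(1 - 0.745²) = 1.499
τ = γτ₀ = 1.499 × 2.2 μs = 3.298 μs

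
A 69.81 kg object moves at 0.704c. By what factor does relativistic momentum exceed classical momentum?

p_rel = γmv, p_class = mv
Ratio = γ = 1/√(1 - 0.704²) = 1.408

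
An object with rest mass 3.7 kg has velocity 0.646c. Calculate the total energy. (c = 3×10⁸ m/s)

γ = 1/√(1 - 0.646²) = 1.310
mc² = 3.7 × (3×10⁸)² = 3.330×10¹⁷ J
E = γmc² = 1.310 × 3.330×10¹⁷ = 4.362×10¹⁷ J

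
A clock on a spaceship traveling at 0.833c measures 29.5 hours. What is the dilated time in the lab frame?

Proper time Δt₀ = 29.5 hours
γ = 1/√(1 - 0.833²) = 1.8074
Δt = γΔt₀ = 1.8074 × 29.5 = 53.32 hours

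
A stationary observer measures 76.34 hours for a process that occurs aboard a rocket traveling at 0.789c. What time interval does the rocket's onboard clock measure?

Dilated time Δt = 76.34 hours
γ = 1/√(1 - 0.789²) = 1.6276
Δt₀ = Δt/γ = 76.34/1.6276 = 46.90 hours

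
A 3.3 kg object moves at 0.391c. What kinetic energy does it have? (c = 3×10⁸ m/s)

γ = 1/√(1 - 0.391²) = 1.0865
γ - 1 = 0.08650
KE = (γ-1)mc² = 0.08650 × 3.3 × (3×10⁸)² = 2.569×10¹⁶ J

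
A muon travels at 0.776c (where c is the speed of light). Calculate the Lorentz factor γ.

v/c = 0.776, so (v/c)² = 0.602176
1 - (v/c)² = 0.397824
γ = 1/√(0.397824) = 1.585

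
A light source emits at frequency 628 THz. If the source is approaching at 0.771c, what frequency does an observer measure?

β = v/c = 0.771
(1+β)/(1-β) = 1.771/0.229 = 7.734
Doppler factor = √(7.734) = 2.781
f_obs = 628 × 2.781 = 1746 THz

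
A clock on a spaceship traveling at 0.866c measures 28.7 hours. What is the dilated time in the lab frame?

Proper time Δt₀ = 28.7 hours
γ = 1/√(1 - 0.866²) = 1.9998
Δt = γΔt₀ = 1.9998 × 28.7 = 57.39 hours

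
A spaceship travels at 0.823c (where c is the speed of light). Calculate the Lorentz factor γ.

v/c = 0.823, so (v/c)² = 0.677329
1 - (v/c)² = 0.322671
γ = 1/√(0.322671) = 1.760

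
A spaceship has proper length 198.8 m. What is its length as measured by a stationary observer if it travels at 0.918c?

Proper length L₀ = 198.8 m
γ = 1/√(1 - 0.918²) = 2.5216
L = L₀/γ = 198.8/2.5216 = 78.84 m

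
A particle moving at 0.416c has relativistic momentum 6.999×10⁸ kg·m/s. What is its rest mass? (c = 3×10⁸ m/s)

γ = 1/√(1 - 0.416²) = 1.0997
v = 0.416 × 3×10⁸ = 1.248×10⁸ m/s
m = p/(γv) = 6.999×10⁸/(1.0997 × 1.248×10⁸) = 5.100 kg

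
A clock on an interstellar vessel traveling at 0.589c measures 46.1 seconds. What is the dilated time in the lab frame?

Proper time Δt₀ = 46.1 seconds
γ = 1/√(1 - 0.589²) = 1.23742
Δt = γΔt₀ = 1.23742 × 46.1 = 57.05 seconds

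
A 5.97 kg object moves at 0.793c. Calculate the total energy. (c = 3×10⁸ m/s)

γ = 1/√(1 - 0.793²) = 1.6414
mc² = 5.97 × (3×10⁸)² = 5.373×10¹⁷ J
E = γmc² = 1.6414 × 5.373×10¹⁷ = 8.819×10¹⁷ J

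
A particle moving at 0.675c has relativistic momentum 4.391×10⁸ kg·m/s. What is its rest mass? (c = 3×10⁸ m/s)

γ = 1/√(1 - 0.675²) = 1.355
v = 0.675 × 3×10⁸ = 2.025×10⁸ m/s
m = p/(γv) = 4.391×10⁸/(1.355 × 2.025×10⁸) = 1.600 kg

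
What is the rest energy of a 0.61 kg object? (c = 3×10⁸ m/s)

c² = (3×10⁸)² = 9.000×10¹⁶ m²/s²
E₀ = mc² = 0.61 × 9.000×10¹⁶ = 5.490×10¹⁶ J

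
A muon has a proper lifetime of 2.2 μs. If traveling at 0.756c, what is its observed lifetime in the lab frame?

Proper lifetime τ₀ = 2.2 μs
γ = 1/√(1 - 0.756²) = 1.5277
τ = γτ₀ = 1.5277 × 2.2 μs = 3.361 μs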